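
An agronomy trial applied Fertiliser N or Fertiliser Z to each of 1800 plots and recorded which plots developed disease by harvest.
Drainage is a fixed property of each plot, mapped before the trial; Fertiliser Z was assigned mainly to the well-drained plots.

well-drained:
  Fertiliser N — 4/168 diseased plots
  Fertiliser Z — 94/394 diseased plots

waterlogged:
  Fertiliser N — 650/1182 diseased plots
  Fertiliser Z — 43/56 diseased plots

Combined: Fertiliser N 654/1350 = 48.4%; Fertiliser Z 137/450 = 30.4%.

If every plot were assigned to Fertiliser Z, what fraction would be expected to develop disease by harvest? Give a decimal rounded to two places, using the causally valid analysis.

Nothing the fertiliser does changes field drainage; the imbalance is an allocation artefact. With field drainage also predicting the outcome, the pooled figure is confounded, and the within-stratum comparison is the causal one.
Standardising Fertiliser Z to the population field drainage mix: 0.312·94/394 + 0.688·43/56 = 0.603.

0.60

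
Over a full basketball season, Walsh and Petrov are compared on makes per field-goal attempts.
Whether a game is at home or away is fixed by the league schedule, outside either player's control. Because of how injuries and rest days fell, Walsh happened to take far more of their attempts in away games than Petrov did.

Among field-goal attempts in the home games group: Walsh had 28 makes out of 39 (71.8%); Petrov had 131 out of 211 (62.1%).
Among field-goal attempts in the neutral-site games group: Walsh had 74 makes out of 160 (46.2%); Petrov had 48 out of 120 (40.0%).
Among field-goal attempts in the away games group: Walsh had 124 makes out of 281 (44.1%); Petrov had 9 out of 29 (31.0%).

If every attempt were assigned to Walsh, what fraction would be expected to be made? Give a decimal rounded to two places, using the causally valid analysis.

The game venue-specific comparison favours Walsh throughout, but the pooled figures favour Petrov. The question is whether to condition on game venue.
The imbalance in game venue arose from how field-goal attempts were allocated, not from anything the player did; and game venue independently affects the outcome. The pooled gap is confounded — condition on game venue.
Standardising Walsh to the population game venue mix: 0.298·28/39 + 0.333·74/160 + 0.369·124/281 = 0.531.

0.53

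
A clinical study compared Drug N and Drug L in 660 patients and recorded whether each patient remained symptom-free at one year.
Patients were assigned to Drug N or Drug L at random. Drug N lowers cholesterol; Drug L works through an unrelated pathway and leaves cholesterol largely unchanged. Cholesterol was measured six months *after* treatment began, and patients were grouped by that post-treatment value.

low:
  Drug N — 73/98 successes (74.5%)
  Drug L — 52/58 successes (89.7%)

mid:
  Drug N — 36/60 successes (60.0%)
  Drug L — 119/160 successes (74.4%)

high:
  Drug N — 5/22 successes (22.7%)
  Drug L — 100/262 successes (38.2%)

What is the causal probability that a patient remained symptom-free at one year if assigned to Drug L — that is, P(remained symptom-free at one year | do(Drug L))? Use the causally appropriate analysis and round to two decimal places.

Stratifying would compare drugs among patients the drugs themselves sorted into cholesterol groups — a form of selection on an intermediate. The unconditioned pooled rates give the total causal effect.
So P(outcome | do(Drug L)) is just the pooled rate for Drug L: 271/480 = 0.565.

0.56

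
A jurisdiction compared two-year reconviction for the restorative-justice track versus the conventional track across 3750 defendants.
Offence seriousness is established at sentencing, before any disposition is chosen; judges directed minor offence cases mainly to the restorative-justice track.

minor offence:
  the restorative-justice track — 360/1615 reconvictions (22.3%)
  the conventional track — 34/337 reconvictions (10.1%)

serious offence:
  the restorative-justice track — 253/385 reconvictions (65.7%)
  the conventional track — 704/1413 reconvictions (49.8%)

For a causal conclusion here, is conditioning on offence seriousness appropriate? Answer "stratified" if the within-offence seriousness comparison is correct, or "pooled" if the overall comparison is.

stratified

Offence seriousness differs across dispositions for reasons unrelated to any effect of the disposition itself, and it separately predicts the outcome — a classic confounder. We must compare within offence seriousness levels.
Within each level — minor offence: 22.3% vs 10.1%; serious offence: 65.7% vs 49.8% — the conventional track is lower every time.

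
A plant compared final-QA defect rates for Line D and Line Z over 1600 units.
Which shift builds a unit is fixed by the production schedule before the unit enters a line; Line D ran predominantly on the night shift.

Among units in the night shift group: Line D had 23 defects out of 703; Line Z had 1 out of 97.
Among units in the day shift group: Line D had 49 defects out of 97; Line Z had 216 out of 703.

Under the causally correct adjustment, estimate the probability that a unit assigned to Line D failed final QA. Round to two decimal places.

Shift satisfies the back-door criterion: it is not a descendant of the line, and it blocks the spurious path from line to outcome. Adjusting for it (i.e., using the within-shift rates) gives the causal effect.
Standardising Line D to the population shift mix: 0.500·23/703 + 0.500·49/97 = 0.269.

0.27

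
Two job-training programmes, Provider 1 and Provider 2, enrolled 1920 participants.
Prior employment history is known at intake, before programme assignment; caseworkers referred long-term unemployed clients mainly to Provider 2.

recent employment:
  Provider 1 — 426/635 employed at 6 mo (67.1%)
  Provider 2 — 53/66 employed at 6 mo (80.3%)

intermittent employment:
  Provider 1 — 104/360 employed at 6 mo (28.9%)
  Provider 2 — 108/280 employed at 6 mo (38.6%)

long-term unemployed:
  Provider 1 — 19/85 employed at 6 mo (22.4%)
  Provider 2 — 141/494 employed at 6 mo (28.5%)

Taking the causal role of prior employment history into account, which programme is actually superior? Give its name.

Provider 2

The stratified and pooled comparisons disagree (Provider 2 wins within each prior employment history; Provider 1 wins overall), so the answer turns on the causal role of prior employment history.
Prior employment history differs across programmes for reasons unrelated to any effect of the programme itself, and it separately predicts the outcome — a classic confounder. We must compare within prior employment history levels.
Within each level — recent employment: 67.1% vs 80.3%; intermittent employment: 28.9% vs 38.6%; long-term unemployed: 22.4% vs 28.5% — Provider 2 is higher every time.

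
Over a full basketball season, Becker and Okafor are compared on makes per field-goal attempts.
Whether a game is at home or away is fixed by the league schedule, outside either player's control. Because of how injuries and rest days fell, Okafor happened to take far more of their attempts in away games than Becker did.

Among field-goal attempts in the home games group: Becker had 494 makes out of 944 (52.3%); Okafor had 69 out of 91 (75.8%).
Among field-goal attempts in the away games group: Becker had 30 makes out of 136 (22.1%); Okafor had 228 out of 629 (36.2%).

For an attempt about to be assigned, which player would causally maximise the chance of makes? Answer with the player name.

Okafor

Since game venue is a pre-existing factor (not a product of the player) and it affects the outcome on its own, it is a confounder. The stratified rates, not the pooled rate, identify the causal effect.
Within each level — home games: 52.3% vs 75.8%; away games: 22.1% vs 36.2% — Okafor is higher every time.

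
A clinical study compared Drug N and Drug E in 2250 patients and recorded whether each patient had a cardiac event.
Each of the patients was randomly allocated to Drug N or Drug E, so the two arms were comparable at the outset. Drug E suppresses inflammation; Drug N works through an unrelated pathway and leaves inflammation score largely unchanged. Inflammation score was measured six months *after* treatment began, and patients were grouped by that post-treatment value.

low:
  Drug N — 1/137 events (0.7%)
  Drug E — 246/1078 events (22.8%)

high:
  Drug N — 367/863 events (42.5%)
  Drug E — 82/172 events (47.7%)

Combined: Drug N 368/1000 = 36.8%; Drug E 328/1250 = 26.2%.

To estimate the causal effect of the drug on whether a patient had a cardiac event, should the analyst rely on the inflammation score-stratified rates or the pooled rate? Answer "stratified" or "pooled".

pooled

The inflammation score-specific comparison favours Drug N throughout, but the pooled figures favour Drug E. The question is whether to condition on inflammation score.
Because the drug influences inflammation score, inflammation score is a post-treatment mediator, not a confounder. Stratifying on it would bias the estimate; the causal effect is the crude pooled difference.
Pooled: Drug N 36.8% vs Drug E 26.2%; Drug E is lower overall.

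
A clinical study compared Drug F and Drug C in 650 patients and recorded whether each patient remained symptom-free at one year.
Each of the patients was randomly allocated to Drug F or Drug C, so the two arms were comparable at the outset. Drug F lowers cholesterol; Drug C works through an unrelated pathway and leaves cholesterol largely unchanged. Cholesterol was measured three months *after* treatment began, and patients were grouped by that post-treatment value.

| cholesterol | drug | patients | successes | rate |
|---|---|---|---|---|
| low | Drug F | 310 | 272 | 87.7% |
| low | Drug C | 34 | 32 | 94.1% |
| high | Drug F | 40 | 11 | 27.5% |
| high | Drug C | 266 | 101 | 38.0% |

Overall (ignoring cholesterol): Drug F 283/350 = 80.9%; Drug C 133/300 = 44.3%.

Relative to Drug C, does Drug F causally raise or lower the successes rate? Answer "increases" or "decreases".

The stratified and pooled comparisons disagree (Drug C wins within each cholesterol; Drug F wins overall), so the answer turns on the causal role of cholesterol.
Because the drug influences cholesterol, cholesterol is a post-treatment mediator, not a confounder. Stratifying on it would bias the estimate; the causal effect is the crude pooled difference.
Pooled: Drug F 80.9% vs Drug C 44.3%; Drug F is higher overall.

increases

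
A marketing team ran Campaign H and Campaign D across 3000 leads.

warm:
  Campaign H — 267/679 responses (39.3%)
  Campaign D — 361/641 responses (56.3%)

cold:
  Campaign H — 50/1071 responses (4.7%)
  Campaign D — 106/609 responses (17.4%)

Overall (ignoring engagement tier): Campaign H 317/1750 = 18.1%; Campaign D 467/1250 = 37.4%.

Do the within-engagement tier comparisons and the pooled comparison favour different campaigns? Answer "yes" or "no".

Within each engagement tier level (warm 39.3% vs 56.3%; cold 4.7% vs 17.4%), Campaign D has the higher rate every time. Pooled: 18.1% vs 37.4% — Campaign D has the higher rate overall. They agree.

no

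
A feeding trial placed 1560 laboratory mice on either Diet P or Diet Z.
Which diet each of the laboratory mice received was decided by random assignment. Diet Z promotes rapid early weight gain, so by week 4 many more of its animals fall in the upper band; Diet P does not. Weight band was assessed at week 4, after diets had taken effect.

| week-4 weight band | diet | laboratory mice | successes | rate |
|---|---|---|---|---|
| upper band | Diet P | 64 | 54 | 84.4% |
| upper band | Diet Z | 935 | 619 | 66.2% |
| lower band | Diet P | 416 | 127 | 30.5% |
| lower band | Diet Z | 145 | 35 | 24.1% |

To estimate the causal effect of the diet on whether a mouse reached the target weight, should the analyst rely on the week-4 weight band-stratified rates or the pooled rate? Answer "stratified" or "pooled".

pooled

Within every week-4 weight band level Diet P has the higher rate, yet pooled Diet Z does — Simpson's reversal.
Stratifying would compare diets among laboratory mice the diets themselves sorted into week-4 weight band groups — a form of selection on an intermediate. The unconditioned pooled rates give the total causal effect.
Pooled: Diet P 37.7% vs Diet Z 60.6%; Diet Z is higher overall.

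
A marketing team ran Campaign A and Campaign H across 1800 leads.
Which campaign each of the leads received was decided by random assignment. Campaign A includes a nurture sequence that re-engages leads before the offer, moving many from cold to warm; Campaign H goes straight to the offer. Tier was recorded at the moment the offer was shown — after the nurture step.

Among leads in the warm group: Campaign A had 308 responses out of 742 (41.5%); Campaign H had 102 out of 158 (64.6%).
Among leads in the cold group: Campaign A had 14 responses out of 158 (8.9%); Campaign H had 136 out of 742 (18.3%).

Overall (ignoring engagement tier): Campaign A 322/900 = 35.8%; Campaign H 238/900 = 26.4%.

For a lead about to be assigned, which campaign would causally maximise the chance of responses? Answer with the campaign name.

Campaign H is higher inside every engagement tier stratum but Campaign A is higher in aggregate. Whether to stratify depends on how engagement tier relates to the campaign.
Engagement tier is recorded after the campaign and is itself shifted by it — it sits on the causal path from campaign to outcome. Conditioning on a mediator would strip out part of the effect we want; the pooled comparison gives the total causal effect.
Pooled: Campaign A 35.8% vs Campaign H 26.4%; Campaign A is higher overall.

Campaign A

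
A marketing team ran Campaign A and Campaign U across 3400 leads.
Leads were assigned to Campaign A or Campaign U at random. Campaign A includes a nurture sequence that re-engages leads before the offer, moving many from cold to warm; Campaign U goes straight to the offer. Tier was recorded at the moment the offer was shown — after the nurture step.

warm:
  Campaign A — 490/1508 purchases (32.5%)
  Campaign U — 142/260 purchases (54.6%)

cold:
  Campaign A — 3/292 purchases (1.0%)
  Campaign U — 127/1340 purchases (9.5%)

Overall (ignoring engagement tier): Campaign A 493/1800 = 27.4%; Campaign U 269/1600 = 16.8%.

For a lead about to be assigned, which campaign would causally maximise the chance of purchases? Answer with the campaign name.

Campaign A

Within every engagement tier level Campaign U has the higher rate, yet pooled Campaign A does — Simpson's reversal.
The distribution of engagement tier is itself part of what the campaign does — it is an intermediate outcome. Holding it fixed would remove that part of the effect; the total effect is the pooled difference.
Pooled: Campaign A 27.4% vs Campaign U 16.8%; Campaign A is higher overall.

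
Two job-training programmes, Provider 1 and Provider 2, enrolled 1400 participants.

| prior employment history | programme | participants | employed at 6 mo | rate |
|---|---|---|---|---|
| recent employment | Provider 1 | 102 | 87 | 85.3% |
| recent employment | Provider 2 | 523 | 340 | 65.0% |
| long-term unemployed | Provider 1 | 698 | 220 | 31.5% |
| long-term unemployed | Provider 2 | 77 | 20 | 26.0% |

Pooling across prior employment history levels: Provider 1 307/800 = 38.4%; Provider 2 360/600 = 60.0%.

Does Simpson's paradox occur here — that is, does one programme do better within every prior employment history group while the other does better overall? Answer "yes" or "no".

yes

Within each prior employment history level (recent employment 85.3% vs 65.0%; long-term unemployed 31.5% vs 26.0%), Provider 1 has the higher rate every time. Pooled: 38.4% vs 60.0% — Provider 2 has the higher rate overall. The two comparisons disagree.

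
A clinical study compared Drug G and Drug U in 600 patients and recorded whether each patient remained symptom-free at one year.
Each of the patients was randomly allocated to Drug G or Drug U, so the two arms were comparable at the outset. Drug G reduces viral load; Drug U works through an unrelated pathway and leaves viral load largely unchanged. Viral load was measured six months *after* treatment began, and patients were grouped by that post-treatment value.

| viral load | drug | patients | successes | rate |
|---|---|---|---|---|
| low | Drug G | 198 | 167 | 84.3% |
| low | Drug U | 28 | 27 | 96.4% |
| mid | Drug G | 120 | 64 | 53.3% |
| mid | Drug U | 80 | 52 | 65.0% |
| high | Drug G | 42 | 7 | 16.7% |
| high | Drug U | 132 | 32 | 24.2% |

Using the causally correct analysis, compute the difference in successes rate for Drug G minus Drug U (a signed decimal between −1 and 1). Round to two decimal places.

The viral load-specific comparison favours Drug U throughout, but the pooled figures favour Drug G. The question is whether to condition on viral load.
Viral load lies on the pathway drug → viral load → outcome, so adjusting for it blocks the indirect effect. For the total causal effect of drug, use the unadjusted pooled rates.
The causal difference is the pooled difference: 0.661 − 0.463 = +0.199.

+0.20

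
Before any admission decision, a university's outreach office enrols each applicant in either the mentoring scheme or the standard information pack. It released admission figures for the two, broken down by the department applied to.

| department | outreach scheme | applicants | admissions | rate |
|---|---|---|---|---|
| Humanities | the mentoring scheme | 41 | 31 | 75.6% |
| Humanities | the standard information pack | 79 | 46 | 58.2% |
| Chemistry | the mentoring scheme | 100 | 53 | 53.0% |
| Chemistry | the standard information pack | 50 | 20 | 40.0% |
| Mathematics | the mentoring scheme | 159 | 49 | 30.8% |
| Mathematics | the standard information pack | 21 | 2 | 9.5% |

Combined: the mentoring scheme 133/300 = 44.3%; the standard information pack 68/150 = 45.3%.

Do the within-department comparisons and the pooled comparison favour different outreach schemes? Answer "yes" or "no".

Within each department level (Humanities 75.6% vs 58.2%; Chemistry 53.0% vs 40.0%; Mathematics 30.8% vs 9.5%), the mentoring scheme has the higher rate every time. Pooled: 44.3% vs 45.3% — the standard information pack has the higher rate overall. The two comparisons disagree.

yes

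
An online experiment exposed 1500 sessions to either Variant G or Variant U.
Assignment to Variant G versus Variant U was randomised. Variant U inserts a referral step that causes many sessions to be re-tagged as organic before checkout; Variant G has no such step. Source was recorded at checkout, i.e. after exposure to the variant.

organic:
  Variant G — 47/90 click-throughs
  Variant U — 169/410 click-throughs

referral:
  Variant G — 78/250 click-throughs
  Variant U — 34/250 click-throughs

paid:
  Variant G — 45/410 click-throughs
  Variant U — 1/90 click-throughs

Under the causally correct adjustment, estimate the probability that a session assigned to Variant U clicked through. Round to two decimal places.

Stratifying would compare variants among sessions the variants themselves sorted into traffic source groups — a form of selection on an intermediate. The unconditioned pooled rates give the total causal effect.
So P(outcome | do(Variant U)) is just the pooled rate for Variant U: 204/750 = 0.272.

0.27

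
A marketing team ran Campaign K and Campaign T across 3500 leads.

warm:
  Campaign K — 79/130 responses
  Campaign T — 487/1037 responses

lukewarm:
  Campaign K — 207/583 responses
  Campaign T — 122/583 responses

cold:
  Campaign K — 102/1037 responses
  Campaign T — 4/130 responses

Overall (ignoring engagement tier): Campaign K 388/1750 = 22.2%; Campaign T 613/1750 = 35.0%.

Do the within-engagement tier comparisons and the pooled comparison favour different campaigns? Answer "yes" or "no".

Within each engagement tier level (warm 60.8% vs 47.0%; lukewarm 35.5% vs 20.9%; cold 9.8% vs 3.1%), Campaign K has the higher rate every time. Pooled: 22.2% vs 35.0% — Campaign T has the higher rate overall. The two comparisons disagree.

yes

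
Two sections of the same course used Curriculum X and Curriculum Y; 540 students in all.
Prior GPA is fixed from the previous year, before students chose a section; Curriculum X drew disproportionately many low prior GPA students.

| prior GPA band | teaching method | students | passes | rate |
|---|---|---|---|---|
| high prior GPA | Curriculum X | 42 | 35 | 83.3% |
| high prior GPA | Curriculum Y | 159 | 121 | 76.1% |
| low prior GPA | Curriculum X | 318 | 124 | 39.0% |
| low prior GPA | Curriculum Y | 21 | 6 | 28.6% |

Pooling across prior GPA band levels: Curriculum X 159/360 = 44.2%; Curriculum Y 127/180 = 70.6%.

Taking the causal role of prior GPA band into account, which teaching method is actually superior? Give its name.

Curriculum X

Prior GPA band is set before the teaching method has any effect — it is not caused by the teaching method — and it independently drives the outcome. That makes it a confounder, so the causal comparison is within prior GPA band levels.
Within each level — high prior GPA: 83.3% vs 76.1%; low prior GPA: 39.0% vs 28.6% — Curriculum X is higher every time.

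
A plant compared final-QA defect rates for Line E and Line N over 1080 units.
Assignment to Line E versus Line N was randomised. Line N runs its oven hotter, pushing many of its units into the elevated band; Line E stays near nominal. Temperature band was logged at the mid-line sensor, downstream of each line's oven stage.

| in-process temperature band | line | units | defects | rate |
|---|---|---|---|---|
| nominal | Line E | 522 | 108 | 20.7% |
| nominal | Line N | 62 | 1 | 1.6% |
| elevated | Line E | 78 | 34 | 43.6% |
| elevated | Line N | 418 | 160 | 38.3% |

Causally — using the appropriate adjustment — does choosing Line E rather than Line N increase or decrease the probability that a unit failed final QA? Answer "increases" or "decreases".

The in-process temperature band-specific comparison favours Line N throughout, but the pooled figures favour Line E. The question is whether to condition on in-process temperature band.
Stratifying would compare lines among units the lines themselves sorted into in-process temperature band groups — a form of selection on an intermediate. The unconditioned pooled rates give the total causal effect.
Pooled: Line E 23.7% vs Line N 33.5%; Line E is lower overall.

decreases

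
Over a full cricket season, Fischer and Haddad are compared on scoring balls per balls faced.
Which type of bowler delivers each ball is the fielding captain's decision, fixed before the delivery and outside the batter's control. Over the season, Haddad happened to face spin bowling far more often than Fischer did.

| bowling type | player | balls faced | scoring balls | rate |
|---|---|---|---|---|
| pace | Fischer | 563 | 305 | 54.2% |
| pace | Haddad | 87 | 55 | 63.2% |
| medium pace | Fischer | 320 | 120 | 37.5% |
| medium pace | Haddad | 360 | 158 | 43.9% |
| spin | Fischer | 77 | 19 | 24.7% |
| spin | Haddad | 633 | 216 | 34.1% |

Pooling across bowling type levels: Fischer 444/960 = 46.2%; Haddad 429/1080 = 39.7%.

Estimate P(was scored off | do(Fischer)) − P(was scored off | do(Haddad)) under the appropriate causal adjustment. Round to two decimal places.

-0.08

Haddad is higher inside every bowling type stratum but Fischer is higher in aggregate. Whether to stratify depends on how bowling type relates to the player.
Since bowling type is a pre-existing factor (not a product of the player) and it affects the outcome on its own, it is a confounder. The stratified rates, not the pooled rate, identify the causal effect.
Adjusting over the population distribution of bowling type: 0.319·(0.542−0.632) + 0.333·(0.375−0.439) + 0.348·(0.247−0.341) = -0.083.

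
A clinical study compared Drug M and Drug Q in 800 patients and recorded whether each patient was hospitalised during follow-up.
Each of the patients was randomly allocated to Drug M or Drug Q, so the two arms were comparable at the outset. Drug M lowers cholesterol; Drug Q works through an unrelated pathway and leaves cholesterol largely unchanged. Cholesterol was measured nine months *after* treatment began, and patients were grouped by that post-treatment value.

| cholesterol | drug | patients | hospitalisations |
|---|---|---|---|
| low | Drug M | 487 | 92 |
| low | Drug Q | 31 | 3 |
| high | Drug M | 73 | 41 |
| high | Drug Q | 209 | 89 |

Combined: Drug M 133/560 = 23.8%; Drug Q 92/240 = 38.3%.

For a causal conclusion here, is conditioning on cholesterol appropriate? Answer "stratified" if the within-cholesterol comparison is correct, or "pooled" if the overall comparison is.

pooled

Within every cholesterol level Drug Q has the lower rate, yet pooled Drug M does — Simpson's reversal.
Because the drug influences cholesterol, cholesterol is a post-treatment mediator, not a confounder. Stratifying on it would bias the estimate; the causal effect is the crude pooled difference.
Pooled: Drug M 23.8% vs Drug Q 38.3%; Drug M is lower overall.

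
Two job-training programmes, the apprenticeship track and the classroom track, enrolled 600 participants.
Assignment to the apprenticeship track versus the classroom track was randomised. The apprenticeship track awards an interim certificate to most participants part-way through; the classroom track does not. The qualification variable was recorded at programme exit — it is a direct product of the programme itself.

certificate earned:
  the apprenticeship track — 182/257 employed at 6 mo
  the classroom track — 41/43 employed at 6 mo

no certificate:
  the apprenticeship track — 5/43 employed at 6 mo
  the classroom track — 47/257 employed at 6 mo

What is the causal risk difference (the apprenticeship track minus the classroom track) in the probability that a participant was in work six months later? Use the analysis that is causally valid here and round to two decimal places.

+0.33

Because the programme influences qualification attained during the programme, qualification attained during the programme is a post-treatment mediator, not a confounder. Stratifying on it would bias the estimate; the causal effect is the crude pooled difference.
The causal difference is the pooled difference: 0.623 − 0.293 = +0.330.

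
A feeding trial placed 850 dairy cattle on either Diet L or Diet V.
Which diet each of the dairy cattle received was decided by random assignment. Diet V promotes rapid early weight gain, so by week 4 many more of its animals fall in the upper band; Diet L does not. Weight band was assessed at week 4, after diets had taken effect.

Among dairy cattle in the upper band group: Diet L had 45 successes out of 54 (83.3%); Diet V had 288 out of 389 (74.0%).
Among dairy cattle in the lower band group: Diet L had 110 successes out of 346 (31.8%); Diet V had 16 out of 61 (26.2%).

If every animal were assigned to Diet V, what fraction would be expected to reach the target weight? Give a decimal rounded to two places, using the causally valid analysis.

Diet L is higher inside every week-4 weight band stratum but Diet V is higher in aggregate. Whether to stratify depends on how week-4 weight band relates to the diet.
The distribution of week-4 weight band is itself part of what the diet does — it is an intermediate outcome. Holding it fixed would remove that part of the effect; the total effect is the pooled difference.
So P(outcome | do(Diet V)) is just the pooled rate for Diet V: 304/450 = 0.676.

0.68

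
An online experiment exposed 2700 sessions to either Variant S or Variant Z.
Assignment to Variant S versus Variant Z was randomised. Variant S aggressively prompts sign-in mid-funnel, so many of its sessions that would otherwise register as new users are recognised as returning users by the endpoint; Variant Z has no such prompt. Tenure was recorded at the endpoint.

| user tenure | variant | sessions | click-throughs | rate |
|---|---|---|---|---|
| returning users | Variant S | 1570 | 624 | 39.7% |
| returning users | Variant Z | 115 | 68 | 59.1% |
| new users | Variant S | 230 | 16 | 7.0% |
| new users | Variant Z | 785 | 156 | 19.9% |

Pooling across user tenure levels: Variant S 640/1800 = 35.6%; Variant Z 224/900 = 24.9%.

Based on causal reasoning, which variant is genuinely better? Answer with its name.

Variant S

The user tenure-specific comparison favours Variant Z throughout, but the pooled figures favour Variant S. The question is whether to condition on user tenure.
User tenure is downstream of the variant. One should not condition on a consequence of treatment, so the overall rates are the right comparison.
Pooled: Variant S 35.6% vs Variant Z 24.9%; Variant S is higher overall.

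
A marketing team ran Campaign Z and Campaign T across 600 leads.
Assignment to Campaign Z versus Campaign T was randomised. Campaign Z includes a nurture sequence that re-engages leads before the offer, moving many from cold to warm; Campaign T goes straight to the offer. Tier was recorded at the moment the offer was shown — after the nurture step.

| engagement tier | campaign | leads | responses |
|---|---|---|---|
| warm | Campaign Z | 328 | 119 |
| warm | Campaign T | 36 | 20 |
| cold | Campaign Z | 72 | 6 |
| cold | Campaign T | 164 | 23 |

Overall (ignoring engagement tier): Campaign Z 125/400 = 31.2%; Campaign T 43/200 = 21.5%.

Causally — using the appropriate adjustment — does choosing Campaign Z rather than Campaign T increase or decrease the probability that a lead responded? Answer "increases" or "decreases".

increases

Because the campaign influences engagement tier, engagement tier is a post-treatment mediator, not a confounder. Stratifying on it would bias the estimate; the causal effect is the crude pooled difference.
Pooled: Campaign Z 31.2% vs Campaign T 21.5%; Campaign Z is higher overall.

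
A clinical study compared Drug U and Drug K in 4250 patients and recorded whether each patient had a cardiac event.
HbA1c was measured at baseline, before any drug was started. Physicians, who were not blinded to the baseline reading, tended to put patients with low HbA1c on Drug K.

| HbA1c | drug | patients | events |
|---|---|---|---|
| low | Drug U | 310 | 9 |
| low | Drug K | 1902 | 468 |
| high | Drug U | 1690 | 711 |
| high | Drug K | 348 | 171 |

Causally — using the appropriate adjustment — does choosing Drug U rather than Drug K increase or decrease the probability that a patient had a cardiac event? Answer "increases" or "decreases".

decreases

Within every HbA1c level Drug U has the lower rate, yet pooled Drug K does — Simpson's reversal.
Since HbA1c is a pre-existing factor (not a product of the drug) and it affects the outcome on its own, it is a confounder. The stratified rates, not the pooled rate, identify the causal effect.
Within each level — low: 2.9% vs 24.6%; high: 42.1% vs 49.1% — Drug U is lower every time.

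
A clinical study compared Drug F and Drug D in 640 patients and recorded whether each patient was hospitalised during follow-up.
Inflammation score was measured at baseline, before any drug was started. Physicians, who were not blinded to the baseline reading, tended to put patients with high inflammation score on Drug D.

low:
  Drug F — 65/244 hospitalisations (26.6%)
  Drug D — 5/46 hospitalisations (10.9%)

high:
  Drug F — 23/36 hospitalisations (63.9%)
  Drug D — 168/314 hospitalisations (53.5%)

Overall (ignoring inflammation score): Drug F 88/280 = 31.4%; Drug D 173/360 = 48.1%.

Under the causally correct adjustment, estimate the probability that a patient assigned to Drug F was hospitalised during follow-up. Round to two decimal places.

Since inflammation score is a pre-existing factor (not a product of the drug) and it affects the outcome on its own, it is a confounder. The stratified rates, not the pooled rate, identify the causal effect.
Standardising Drug F to the population inflammation score mix: 0.453·65/244 + 0.547·23/36 = 0.470.

0.47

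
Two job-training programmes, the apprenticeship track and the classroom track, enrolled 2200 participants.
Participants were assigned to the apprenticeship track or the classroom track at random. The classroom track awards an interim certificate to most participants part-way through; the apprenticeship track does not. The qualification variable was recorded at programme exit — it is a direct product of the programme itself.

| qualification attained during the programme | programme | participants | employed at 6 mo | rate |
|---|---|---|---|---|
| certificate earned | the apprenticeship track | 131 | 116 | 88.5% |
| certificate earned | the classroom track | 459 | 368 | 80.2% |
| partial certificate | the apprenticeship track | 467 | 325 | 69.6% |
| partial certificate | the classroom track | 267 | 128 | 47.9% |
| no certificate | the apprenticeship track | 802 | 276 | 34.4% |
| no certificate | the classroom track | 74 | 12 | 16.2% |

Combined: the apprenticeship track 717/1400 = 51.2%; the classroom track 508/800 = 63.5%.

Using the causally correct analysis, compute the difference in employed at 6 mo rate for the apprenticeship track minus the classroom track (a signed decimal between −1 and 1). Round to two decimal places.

-0.12

Qualification attained during the programme lies on the pathway programme → qualification attained during the programme → outcome, so adjusting for it blocks the indirect effect. For the total causal effect of programme, use the unadjusted pooled rates.
The causal difference is the pooled difference: 0.512 − 0.635 = -0.123.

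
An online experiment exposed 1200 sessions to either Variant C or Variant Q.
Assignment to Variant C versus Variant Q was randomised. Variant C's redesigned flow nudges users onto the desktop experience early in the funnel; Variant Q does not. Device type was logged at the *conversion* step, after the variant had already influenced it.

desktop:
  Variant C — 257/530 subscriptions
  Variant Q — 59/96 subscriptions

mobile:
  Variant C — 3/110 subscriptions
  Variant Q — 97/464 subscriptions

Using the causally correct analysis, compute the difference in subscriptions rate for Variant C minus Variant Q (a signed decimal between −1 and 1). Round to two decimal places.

Device type lies on the pathway variant → device type → outcome, so adjusting for it blocks the indirect effect. For the total causal effect of variant, use the unadjusted pooled rates.
The causal difference is the pooled difference: 0.406 − 0.279 = +0.128.

+0.13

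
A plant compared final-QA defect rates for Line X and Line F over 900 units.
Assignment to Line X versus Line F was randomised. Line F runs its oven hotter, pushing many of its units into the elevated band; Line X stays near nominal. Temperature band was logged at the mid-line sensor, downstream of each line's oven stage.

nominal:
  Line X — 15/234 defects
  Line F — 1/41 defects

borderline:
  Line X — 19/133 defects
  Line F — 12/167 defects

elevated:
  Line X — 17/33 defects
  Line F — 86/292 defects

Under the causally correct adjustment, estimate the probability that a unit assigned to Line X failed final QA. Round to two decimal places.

0.13

The stratified and pooled comparisons disagree (Line F wins within each in-process temperature band; Line X wins overall), so the answer turns on the causal role of in-process temperature band.
Because the line influences in-process temperature band, in-process temperature band is a post-treatment mediator, not a confounder. Stratifying on it would bias the estimate; the causal effect is the crude pooled difference.
So P(outcome | do(Line X)) is just the pooled rate for Line X: 51/400 = 0.128.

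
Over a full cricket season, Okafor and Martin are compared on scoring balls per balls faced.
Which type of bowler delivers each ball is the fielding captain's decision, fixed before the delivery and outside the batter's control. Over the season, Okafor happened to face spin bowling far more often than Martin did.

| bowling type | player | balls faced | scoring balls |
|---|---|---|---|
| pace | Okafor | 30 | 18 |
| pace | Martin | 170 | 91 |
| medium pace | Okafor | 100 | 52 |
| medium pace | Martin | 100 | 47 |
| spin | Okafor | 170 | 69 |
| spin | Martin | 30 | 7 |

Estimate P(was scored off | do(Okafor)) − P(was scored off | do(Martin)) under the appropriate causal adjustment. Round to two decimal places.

Within every bowling type level Okafor has the higher rate, yet pooled Martin does — Simpson's reversal.
Here bowling type is a common cause — it drives both which player a case falls under and the outcome. The crude comparison mixes populations; the stratum-specific rates are the causally relevant ones.
Adjusting over the population distribution of bowling type: 0.333·(0.600−0.535) + 0.333·(0.520−0.470) + 0.333·(0.406−0.233) = +0.096.

+0.10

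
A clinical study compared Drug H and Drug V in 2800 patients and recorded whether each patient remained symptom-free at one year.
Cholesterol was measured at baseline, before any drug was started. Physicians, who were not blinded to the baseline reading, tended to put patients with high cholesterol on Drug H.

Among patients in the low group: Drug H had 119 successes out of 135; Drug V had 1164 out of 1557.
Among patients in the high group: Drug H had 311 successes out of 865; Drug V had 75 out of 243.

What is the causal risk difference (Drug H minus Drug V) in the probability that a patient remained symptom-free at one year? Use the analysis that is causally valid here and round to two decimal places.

The imbalance in cholesterol arose from how patients were allocated, not from anything the drug did; and cholesterol independently affects the outcome. The pooled gap is confounded — condition on cholesterol.
Adjusting over the population distribution of cholesterol: 0.604·(0.881−0.748) + 0.396·(0.360−0.309) = +0.101.

+0.10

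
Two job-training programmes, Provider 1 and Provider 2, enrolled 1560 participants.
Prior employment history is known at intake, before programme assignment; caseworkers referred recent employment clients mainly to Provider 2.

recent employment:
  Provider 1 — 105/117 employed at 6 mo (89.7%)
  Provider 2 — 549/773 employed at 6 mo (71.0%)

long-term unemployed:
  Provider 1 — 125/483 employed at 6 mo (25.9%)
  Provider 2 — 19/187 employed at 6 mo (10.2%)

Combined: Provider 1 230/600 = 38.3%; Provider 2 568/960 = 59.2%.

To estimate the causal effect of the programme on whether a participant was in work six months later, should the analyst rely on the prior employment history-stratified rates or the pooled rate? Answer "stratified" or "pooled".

stratified

Here prior employment history is a common cause — it drives both which programme a case falls under and the outcome. The crude comparison mixes populations; the stratum-specific rates are the causally relevant ones.
Within each level — recent employment: 89.7% vs 71.0%; long-term unemployed: 25.9% vs 10.2% — Provider 1 is higher every time.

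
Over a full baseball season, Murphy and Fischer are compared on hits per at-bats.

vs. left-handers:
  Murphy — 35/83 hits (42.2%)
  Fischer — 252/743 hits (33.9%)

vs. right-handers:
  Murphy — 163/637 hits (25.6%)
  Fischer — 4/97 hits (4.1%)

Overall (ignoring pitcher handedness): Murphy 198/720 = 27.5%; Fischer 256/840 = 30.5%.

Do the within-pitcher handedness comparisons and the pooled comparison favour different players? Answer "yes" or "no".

yes

Within each pitcher handedness level (vs. left-handers 42.2% vs 33.9%; vs. right-handers 25.6% vs 4.1%), Murphy has the higher rate every time. Pooled: 27.5% vs 30.5% — Fischer has the higher rate overall. The two comparisons disagree.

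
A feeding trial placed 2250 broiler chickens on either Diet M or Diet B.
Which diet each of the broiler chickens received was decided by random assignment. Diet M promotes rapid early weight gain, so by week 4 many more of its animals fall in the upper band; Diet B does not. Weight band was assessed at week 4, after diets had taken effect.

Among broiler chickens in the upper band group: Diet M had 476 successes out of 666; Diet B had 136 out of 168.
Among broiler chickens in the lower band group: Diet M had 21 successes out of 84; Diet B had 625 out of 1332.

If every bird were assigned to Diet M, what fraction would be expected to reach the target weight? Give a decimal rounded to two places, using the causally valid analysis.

0.66

Diet B is higher inside every week-4 weight band stratum but Diet M is higher in aggregate. Whether to stratify depends on how week-4 weight band relates to the diet.
Because the diet influences week-4 weight band, week-4 weight band is a post-treatment mediator, not a confounder. Stratifying on it would bias the estimate; the causal effect is the crude pooled difference.
So P(outcome | do(Diet M)) is just the pooled rate for Diet M: 497/750 = 0.663.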